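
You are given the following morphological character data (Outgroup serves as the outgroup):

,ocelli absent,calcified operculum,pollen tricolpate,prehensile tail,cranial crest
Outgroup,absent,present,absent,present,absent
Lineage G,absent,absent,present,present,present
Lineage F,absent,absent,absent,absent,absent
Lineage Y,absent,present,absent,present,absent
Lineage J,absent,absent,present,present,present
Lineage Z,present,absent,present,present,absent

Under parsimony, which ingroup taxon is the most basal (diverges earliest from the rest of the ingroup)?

Lineage Y

Character polarity is set by the outgroup: the derived state is whichever differs from the outgroup's state, so for calcified operculum, prehensile tail the derived state is 'absent', and for the remaining characters it is 'present'.
ocelli absent (derived state 'present') is unique to Lineage Z (autapomorphy; uninformative for grouping).
calcified operculum (derived state 'absent') is shared by Lineage F, Lineage G, Lineage J, and Lineage Z — a synapomorphy uniting that clade.
Only Lineage G, Lineage J, and Lineage Z show the derived state 'present' for pollen tricolpate, supporting them as a clade.
prehensile tail (derived state 'absent') is unique to Lineage F (autapomorphy; uninformative for grouping).
Only Lineage G and Lineage J show the derived state 'present' for cranial crest, supporting them as a clade.
Most parsimonious ingroup topology: ((((Lineage G,Lineage J),Lineage Z),Lineage F),Lineage Y).
Lineage Y is sister to the clade containing all other ingroup taxa, so it is the earliest-diverging (most basal) ingroup lineage.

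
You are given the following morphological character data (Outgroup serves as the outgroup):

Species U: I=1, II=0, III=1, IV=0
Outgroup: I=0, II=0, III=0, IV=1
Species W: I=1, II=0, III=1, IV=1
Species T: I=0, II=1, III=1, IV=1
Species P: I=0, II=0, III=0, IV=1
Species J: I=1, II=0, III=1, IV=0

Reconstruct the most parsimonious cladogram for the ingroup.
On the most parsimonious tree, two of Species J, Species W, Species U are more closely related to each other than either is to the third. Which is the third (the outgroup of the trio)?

Species W

Character polarity is set by the outgroup: the derived state is whichever differs from the outgroup's state, so for IV the derived state is '0', and for the remaining characters it is '1'.
Only Species J, Species U, and Species W show the derived state '1' for I, supporting them as a clade.
II: derived state '1' in Species T only — an autapomorphy, so it tells us nothing about relationships among taxa.
III (derived state '1') is shared by Species J, Species T, Species U, and Species W — a synapomorphy uniting that clade.
IV: derived state '0' in Species J and Species U only — synapomorphy for {Species J, Species U}.
Most parsimonious ingroup topology: ((((Species J,Species U),Species W),Species T),Species P).
Species U and Species J share a more recent common ancestor with each other than either does with Species W, so Species W is the least closely related of the three.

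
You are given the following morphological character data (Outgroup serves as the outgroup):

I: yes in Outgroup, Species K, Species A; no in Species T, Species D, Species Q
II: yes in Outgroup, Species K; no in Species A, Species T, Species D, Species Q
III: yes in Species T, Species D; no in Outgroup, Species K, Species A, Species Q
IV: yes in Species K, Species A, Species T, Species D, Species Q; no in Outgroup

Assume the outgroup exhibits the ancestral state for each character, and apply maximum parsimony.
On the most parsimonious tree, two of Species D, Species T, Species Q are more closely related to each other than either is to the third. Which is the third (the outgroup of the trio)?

Character polarity is set by the outgroup: the derived state is whichever differs from the outgroup's state, so for I, II the derived state is 'no', and for the remaining characters it is 'yes'.
I: derived state 'no' in Species D, Species Q, and Species T only — synapomorphy for {Species D, Species Q, Species T}.
II (derived state 'no') is shared by Species A, Species D, Species Q, and Species T — a synapomorphy uniting that clade.
III: derived state 'yes' in Species D and Species T only — synapomorphy for {Species D, Species T}.
IV (derived state 'yes') is shared by all ingroup taxa — unites the whole ingroup.
Most parsimonious ingroup topology: (Species K,(Species A,((Species T,Species D),Species Q))).
Species D and Species T share a more recent common ancestor with each other than either does with Species Q, so Species Q is the least closely related of the three.

Species Q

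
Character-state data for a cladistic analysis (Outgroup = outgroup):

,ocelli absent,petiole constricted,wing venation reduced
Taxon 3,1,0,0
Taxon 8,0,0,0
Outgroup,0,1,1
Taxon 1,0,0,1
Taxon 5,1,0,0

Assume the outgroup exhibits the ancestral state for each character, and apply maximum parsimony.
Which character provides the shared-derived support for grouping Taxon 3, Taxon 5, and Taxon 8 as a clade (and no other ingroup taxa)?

wing venation reduced

Character polarity is set by the outgroup: the derived state is whichever differs from the outgroup's state, so for petiole constricted, wing venation reduced the derived state is '0', and for the remaining characters it is '1'.
Only Taxon 3 and Taxon 5 show the derived state '1' for ocelli absent, supporting them as a clade.
petiole constricted (derived state '0') is shared by all ingroup taxa — unites the whole ingroup.
wing venation reduced (derived state '0') is shared by Taxon 3, Taxon 5, and Taxon 8 — a synapomorphy uniting that clade.
Most parsimonious ingroup topology: (((Taxon 5,Taxon 3),Taxon 8),Taxon 1).
The clade {Taxon 3, Taxon 5, Taxon 8} is supported by wing venation reduced: its derived state '0' occurs in exactly those taxa and in no other taxon (including the outgroup).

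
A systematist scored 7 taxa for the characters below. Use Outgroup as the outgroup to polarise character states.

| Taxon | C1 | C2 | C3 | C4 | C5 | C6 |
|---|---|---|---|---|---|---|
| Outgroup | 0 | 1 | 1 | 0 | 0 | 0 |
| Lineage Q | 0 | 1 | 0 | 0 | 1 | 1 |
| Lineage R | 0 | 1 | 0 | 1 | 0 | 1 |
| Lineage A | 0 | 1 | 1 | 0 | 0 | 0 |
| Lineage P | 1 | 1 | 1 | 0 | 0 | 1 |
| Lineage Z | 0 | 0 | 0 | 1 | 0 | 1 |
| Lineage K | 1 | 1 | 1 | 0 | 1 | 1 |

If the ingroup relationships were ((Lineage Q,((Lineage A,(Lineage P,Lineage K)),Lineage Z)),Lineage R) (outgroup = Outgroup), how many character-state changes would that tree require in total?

Map each character onto ((Lineage Q,((Lineage A,(Lineage P,Lineage K)),Lineage Z)),Lineage R) (rooted by Outgroup) and count the minimum state changes it requires (Fitch parsimony):
C1: 1; C2: 1; C3: 2; C4: 2; C5: 2; C6: 2.
Total tree length = 10.

10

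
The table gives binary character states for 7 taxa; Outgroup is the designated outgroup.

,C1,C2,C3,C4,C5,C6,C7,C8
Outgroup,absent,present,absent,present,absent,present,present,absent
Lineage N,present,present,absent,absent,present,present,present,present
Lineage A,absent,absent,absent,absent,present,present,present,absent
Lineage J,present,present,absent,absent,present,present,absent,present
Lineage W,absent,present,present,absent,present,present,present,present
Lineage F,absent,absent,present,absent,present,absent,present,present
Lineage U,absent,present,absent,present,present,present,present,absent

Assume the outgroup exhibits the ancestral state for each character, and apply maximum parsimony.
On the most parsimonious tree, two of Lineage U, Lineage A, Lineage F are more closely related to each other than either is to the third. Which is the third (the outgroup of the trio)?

Lineage U

Character polarity is set by the outgroup: the derived state is whichever differs from the outgroup's state, so for C2, C4, C6, C7 the derived state is 'absent', and for the remaining characters it is 'present'.
C1: derived state 'present' in Lineage J and Lineage N only — synapomorphy for {Lineage J, Lineage N}.
C2 groups Lineage A and Lineage F, which is incompatible with the clades supported by the remaining characters; treating it as convergent (homoplasy) costs fewer steps than any alternative tree.
C3: derived state 'present' in Lineage F and Lineage W only — synapomorphy for {Lineage F, Lineage W}.
C4 (derived state 'absent') is shared by Lineage A, Lineage F, Lineage J, Lineage N, and Lineage W — a synapomorphy uniting that clade.
All ingroup taxa share the derived state 'present' for C5; it defines the ingroup but does not resolve relationships within it.
C6: derived state 'absent' in Lineage F only — an autapomorphy, so it tells us nothing about relationships among taxa.
C7: derived state 'absent' in Lineage J only — an autapomorphy, so it tells us nothing about relationships among taxa.
C8: derived state 'present' in Lineage F, Lineage J, Lineage N, and Lineage W only — synapomorphy for {Lineage F, Lineage J, Lineage N, Lineage W}.
Most parsimonious ingroup topology: ((((Lineage N,Lineage J),(Lineage W,Lineage F)),Lineage A),Lineage U).
Lineage A and Lineage F share a more recent common ancestor with each other than either does with Lineage U, so Lineage U is the least closely related of the three.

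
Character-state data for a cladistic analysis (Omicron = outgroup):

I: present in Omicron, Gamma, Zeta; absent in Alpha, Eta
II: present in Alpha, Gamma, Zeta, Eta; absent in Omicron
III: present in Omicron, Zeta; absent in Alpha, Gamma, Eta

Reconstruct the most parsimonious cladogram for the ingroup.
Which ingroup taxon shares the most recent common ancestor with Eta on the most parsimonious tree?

Alpha

Character polarity is set by the outgroup: the derived state is whichever differs from the outgroup's state, so for I, III the derived state is 'absent', and for the remaining characters it is 'present'.
Only Alpha and Eta show the derived state 'absent' for I, supporting them as a clade.
All ingroup taxa share the derived state 'present' for II; it defines the ingroup but does not resolve relationships within it.
Only Alpha, Eta, and Gamma show the derived state 'absent' for III, supporting them as a clade.
Most parsimonious ingroup topology: (((Alpha,Eta),Gamma),Zeta).
Eta and Alpha form a cherry on this tree, so they are sister taxa.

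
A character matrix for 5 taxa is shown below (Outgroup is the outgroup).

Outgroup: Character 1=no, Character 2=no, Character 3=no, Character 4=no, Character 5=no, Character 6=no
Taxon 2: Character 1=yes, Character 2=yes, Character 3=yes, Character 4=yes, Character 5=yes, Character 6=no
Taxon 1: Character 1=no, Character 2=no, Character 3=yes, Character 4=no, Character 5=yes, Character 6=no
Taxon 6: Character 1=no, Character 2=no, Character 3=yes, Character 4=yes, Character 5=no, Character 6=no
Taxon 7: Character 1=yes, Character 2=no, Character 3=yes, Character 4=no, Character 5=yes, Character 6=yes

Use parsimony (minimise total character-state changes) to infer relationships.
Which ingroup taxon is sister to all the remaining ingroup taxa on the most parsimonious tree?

Taxon 6

The outgroup has state 'no' for every character, so 'yes' is the derived state throughout.
Character 1: derived state 'yes' in Taxon 2 and Taxon 7 only — synapomorphy for {Taxon 2, Taxon 7}.
Character 2 (derived state 'yes') is unique to Taxon 2 (autapomorphy; uninformative for grouping).
Character 3 (derived state 'yes') is shared by all ingroup taxa — unites the whole ingroup.
Character 4 groups Taxon 2 and Taxon 6, which is incompatible with the clades supported by the remaining characters; treating it as convergent (homoplasy) costs fewer steps than any alternative tree.
Only Taxon 1, Taxon 2, and Taxon 7 show the derived state 'yes' for Character 5, supporting them as a clade.
Character 6: derived state 'yes' in Taxon 7 only — an autapomorphy, so it tells us nothing about relationships among taxa.
Most parsimonious ingroup topology: (((Taxon 2,Taxon 7),Taxon 1),Taxon 6).
Taxon 6 is sister to the clade containing all other ingroup taxa, so it is the earliest-diverging (most basal) ingroup lineage.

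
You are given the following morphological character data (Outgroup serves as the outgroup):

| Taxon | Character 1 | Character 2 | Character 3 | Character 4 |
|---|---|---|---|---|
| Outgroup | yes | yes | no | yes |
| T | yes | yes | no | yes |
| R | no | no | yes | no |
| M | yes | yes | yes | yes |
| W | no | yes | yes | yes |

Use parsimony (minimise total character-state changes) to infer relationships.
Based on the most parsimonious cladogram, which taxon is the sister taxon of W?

R

Character polarity is set by the outgroup: the derived state is whichever differs from the outgroup's state, so for Character 1, Character 2, Character 4 the derived state is 'no', and for the remaining characters it is 'yes'.
Character 1 (derived state 'no') is shared by R and W — a synapomorphy uniting that clade.
Character 2: derived state 'no' in R only — an autapomorphy, so it tells us nothing about relationships among taxa.
Only M, R, and W show the derived state 'yes' for Character 3, supporting them as a clade.
Character 4 (derived state 'no') is unique to R (autapomorphy; uninformative for grouping).
Most parsimonious ingroup topology: (T,((R,W),M)).
W and R form a cherry on this tree, so they are sister taxa.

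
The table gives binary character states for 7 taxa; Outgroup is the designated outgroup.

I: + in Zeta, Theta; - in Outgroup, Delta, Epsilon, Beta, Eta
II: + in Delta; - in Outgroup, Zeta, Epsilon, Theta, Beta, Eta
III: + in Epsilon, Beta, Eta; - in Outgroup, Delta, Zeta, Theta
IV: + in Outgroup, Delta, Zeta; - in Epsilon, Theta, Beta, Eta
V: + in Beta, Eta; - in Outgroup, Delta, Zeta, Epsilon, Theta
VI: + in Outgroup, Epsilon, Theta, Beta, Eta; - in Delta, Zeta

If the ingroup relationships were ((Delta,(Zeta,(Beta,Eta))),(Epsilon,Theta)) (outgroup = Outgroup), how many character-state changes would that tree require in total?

Map each character onto ((Delta,(Zeta,(Beta,Eta))),(Epsilon,Theta)) (rooted by Outgroup) and count the minimum state changes it requires (Fitch parsimony):
I: 2; II: 1; III: 2; IV: 2; V: 1; VI: 2.
Total tree length = 10.

10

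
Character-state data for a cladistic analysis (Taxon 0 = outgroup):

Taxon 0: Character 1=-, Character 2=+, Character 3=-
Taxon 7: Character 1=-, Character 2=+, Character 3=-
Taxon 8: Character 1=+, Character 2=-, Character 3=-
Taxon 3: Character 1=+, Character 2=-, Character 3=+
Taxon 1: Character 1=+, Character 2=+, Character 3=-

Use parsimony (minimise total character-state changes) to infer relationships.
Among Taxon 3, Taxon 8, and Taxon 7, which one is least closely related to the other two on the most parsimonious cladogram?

Character polarity is set by the outgroup: the derived state is whichever differs from the outgroup's state, so for Character 2 the derived state is '-', and for the remaining characters it is '+'.
Character 1: derived state '+' in Taxon 1, Taxon 3, and Taxon 8 only — synapomorphy for {Taxon 1, Taxon 3, Taxon 8}.
Only Taxon 3 and Taxon 8 show the derived state '-' for Character 2, supporting them as a clade.
Character 3: derived state '+' in Taxon 3 only — an autapomorphy, so it tells us nothing about relationships among taxa.
Most parsimonious ingroup topology: (Taxon 7,((Taxon 8,Taxon 3),Taxon 1)).
Taxon 3 and Taxon 8 share a more recent common ancestor with each other than either does with Taxon 7, so Taxon 7 is the least closely related of the three.

Taxon 7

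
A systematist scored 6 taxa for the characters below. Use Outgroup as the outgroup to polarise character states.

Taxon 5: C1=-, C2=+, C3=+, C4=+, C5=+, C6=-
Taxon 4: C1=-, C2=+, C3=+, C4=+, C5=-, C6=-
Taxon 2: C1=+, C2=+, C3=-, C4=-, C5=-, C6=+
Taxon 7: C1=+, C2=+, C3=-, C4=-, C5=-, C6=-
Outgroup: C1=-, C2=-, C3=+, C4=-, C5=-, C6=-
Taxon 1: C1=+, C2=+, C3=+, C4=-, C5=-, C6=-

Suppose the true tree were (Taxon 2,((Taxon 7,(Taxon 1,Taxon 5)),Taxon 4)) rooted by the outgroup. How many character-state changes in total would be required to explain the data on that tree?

10

Map each character onto (Taxon 2,((Taxon 7,(Taxon 1,Taxon 5)),Taxon 4)) (rooted by Outgroup) and count the minimum state changes it requires (Fitch parsimony):
C1: 3; C2: 1; C3: 2; C4: 2; C5: 1; C6: 1.
Total tree length = 10.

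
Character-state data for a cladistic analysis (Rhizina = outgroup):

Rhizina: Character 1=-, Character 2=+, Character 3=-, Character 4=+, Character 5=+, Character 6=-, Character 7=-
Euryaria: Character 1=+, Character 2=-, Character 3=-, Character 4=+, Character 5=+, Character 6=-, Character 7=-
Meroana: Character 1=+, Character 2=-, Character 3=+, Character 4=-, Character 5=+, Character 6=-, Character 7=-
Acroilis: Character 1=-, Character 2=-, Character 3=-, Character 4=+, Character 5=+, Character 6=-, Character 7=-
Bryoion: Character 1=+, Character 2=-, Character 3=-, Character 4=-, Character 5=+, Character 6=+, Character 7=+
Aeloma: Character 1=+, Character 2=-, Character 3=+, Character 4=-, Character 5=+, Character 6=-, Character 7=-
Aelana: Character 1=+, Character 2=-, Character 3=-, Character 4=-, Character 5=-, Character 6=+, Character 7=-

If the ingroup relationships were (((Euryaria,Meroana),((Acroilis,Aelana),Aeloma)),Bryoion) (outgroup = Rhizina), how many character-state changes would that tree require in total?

12

Map each character onto (((Euryaria,Meroana),((Acroilis,Aelana),Aeloma)),Bryoion) (rooted by Rhizina) and count the minimum state changes it requires (Fitch parsimony):
Character 1: 2; Character 2: 1; Character 3: 2; Character 4: 3; Character 5: 1; Character 6: 2; Character 7: 1.
Total tree length = 12.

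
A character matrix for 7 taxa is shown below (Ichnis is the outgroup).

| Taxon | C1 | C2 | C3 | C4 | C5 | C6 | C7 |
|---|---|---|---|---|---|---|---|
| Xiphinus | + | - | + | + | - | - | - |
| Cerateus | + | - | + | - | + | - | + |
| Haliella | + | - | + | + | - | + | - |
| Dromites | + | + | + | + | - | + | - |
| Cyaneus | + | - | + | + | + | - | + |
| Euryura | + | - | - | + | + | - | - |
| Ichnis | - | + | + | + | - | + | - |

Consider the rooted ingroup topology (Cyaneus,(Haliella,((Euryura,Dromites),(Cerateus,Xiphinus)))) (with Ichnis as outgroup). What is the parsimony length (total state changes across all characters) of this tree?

Map each character onto (Cyaneus,(Haliella,((Euryura,Dromites),(Cerateus,Xiphinus)))) (rooted by Ichnis) and count the minimum state changes it requires (Fitch parsimony):
C1: 1; C2: 2; C3: 1; C4: 1; C5: 3; C6: 3; C7: 2.
Total tree length = 13.

13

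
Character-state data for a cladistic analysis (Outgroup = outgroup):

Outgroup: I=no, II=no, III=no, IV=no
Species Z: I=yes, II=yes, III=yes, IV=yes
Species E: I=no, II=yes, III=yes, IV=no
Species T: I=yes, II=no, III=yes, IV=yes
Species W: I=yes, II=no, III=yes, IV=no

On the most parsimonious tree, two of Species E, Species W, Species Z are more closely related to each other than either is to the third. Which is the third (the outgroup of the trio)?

Species E

The outgroup has state 'no' for every character, so 'yes' is the derived state throughout.
Only Species T, Species W, and Species Z show the derived state 'yes' for I, supporting them as a clade.
II (state 'yes') occurs in Species E and Species Z but conflicts with the nesting implied by the other characters — most parsimoniously interpreted as homoplasy.
All ingroup taxa share the derived state 'yes' for III; it defines the ingroup but does not resolve relationships within it.
IV: derived state 'yes' in Species T and Species Z only — synapomorphy for {Species T, Species Z}.
Most parsimonious ingroup topology: (((Species Z,Species T),Species W),Species E).
Species Z and Species W share a more recent common ancestor with each other than either does with Species E, so Species E is the least closely related of the three.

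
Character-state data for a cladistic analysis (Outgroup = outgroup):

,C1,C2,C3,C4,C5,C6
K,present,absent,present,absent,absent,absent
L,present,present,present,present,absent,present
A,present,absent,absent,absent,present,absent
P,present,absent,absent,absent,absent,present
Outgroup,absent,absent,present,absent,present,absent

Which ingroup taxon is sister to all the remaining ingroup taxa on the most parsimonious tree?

A

Character polarity is set by the outgroup: the derived state is whichever differs from the outgroup's state, so for C3, C5 the derived state is 'absent', and for the remaining characters it is 'present'.
All ingroup taxa share the derived state 'present' for C1; it defines the ingroup but does not resolve relationships within it.
C2 (derived state 'present') is unique to L (autapomorphy; uninformative for grouping).
C3 groups A and P, which is incompatible with the clades supported by the remaining characters; treating it as convergent (homoplasy) costs fewer steps than any alternative tree.
C4: derived state 'present' in L only — an autapomorphy, so it tells us nothing about relationships among taxa.
Only K, L, and P show the derived state 'absent' for C5, supporting them as a clade.
C6 (derived state 'present') is shared by L and P — a synapomorphy uniting that clade.
Most parsimonious ingroup topology: (A,((P,L),K)).
A is sister to the clade containing all other ingroup taxa, so it is the earliest-diverging (most basal) ingroup lineage.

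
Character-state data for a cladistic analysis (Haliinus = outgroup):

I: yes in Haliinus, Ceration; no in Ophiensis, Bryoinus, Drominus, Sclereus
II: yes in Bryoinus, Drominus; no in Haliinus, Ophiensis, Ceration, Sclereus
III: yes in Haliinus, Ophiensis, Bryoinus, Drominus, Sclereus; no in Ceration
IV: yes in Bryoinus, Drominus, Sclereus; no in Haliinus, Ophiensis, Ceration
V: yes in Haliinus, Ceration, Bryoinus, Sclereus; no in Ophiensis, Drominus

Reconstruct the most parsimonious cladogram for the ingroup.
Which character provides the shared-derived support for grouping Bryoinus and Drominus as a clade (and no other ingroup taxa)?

Character polarity is set by the outgroup: the derived state is whichever differs from the outgroup's state, so for I, III, V the derived state is 'no', and for the remaining characters it is 'yes'.
I (derived state 'no') is shared by Bryoinus, Drominus, Ophiensis, and Sclereus — a synapomorphy uniting that clade.
II: derived state 'yes' in Bryoinus and Drominus only — synapomorphy for {Bryoinus, Drominus}.
III (derived state 'no') is unique to Ceration (autapomorphy; uninformative for grouping).
IV: derived state 'yes' in Bryoinus, Drominus, and Sclereus only — synapomorphy for {Bryoinus, Drominus, Sclereus}.
V (state 'no') occurs in Drominus and Ophiensis but conflicts with the nesting implied by the other characters — most parsimoniously interpreted as homoplasy.
Most parsimonious ingroup topology: ((Ophiensis,((Bryoinus,Drominus),Sclereus)),Ceration).
The clade {Bryoinus, Drominus} is supported by II: its derived state 'yes' occurs in exactly those taxa and in no other taxon (including the outgroup).

II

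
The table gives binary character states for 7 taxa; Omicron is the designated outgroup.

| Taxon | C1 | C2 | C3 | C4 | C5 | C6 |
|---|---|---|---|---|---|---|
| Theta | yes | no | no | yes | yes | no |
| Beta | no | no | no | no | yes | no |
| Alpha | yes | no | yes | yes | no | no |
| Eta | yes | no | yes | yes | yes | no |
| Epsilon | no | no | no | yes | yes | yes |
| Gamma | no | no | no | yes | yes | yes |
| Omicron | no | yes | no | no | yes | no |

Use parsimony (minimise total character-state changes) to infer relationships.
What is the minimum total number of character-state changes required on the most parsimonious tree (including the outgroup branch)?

6

Character polarity is set by the outgroup: the derived state is whichever differs from the outgroup's state, so for C2, C5 the derived state is 'no', and for the remaining characters it is 'yes'.
C1: derived state 'yes' in Alpha, Eta, and Theta only — synapomorphy for {Alpha, Eta, Theta}.
C2 (derived state 'no') is shared by all ingroup taxa — unites the whole ingroup.
C3 (derived state 'yes') is shared by Alpha and Eta — a synapomorphy uniting that clade.
C4: derived state 'yes' in Alpha, Epsilon, Eta, Gamma, and Theta only — synapomorphy for {Alpha, Epsilon, Eta, Gamma, Theta}.
C5 (derived state 'no') is unique to Alpha (autapomorphy; uninformative for grouping).
Only Epsilon and Gamma show the derived state 'yes' for C6, supporting them as a clade.
Most parsimonious ingroup topology: ((((Alpha,Eta),Theta),(Gamma,Epsilon)),Beta).
Changes per character on this tree: C1: 1; C2: 1; C3: 1; C4: 1; C5: 1; C6: 1.
Total = 6.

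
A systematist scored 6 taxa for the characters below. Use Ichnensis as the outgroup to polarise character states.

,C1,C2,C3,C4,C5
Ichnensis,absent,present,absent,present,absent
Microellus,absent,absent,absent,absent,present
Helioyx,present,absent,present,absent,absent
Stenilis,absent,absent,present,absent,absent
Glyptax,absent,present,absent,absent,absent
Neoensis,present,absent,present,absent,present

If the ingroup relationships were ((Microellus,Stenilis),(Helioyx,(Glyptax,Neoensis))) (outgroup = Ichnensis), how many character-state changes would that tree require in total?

Map each character onto ((Microellus,Stenilis),(Helioyx,(Glyptax,Neoensis))) (rooted by Ichnensis) and count the minimum state changes it requires (Fitch parsimony):
C1: 2; C2: 2; C3: 3; C4: 1; C5: 2.
Total tree length = 10.

10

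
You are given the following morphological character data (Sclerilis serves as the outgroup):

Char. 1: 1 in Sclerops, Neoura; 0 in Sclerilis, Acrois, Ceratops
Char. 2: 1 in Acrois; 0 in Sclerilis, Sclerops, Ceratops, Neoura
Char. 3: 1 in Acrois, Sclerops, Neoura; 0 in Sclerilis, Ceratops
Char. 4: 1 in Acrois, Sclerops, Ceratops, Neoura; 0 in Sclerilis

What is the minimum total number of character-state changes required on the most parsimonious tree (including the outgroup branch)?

4

The outgroup has state '0' for every character, so '1' is the derived state throughout.
Only Neoura and Sclerops show the derived state '1' for Char. 1, supporting them as a clade.
Char. 2 (derived state '1') is unique to Acrois (autapomorphy; uninformative for grouping).
Char. 3: derived state '1' in Acrois, Neoura, and Sclerops only — synapomorphy for {Acrois, Neoura, Sclerops}.
Char. 4 (derived state '1') is shared by all ingroup taxa — unites the whole ingroup.
Most parsimonious ingroup topology: ((Acrois,(Sclerops,Neoura)),Ceratops).
Changes per character on this tree: Char. 1: 1; Char. 2: 1; Char. 3: 1; Char. 4: 1.
Total = 4.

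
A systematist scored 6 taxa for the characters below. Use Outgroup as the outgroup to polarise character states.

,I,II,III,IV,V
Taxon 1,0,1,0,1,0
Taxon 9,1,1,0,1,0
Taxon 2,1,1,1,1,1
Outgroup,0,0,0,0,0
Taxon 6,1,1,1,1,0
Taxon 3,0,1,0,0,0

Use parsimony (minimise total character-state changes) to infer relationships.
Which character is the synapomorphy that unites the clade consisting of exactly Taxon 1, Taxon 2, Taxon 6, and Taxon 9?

IV

The outgroup has state '0' for every character, so '1' is the derived state throughout.
I (derived state '1') is shared by Taxon 2, Taxon 6, and Taxon 9 — a synapomorphy uniting that clade.
All ingroup taxa share the derived state '1' for II; it defines the ingroup but does not resolve relationships within it.
Only Taxon 2 and Taxon 6 show the derived state '1' for III, supporting them as a clade.
IV (derived state '1') is shared by Taxon 1, Taxon 2, Taxon 6, and Taxon 9 — a synapomorphy uniting that clade.
V: derived state '1' in Taxon 2 only — an autapomorphy, so it tells us nothing about relationships among taxa.
Most parsimonious ingroup topology: ((Taxon 1,((Taxon 2,Taxon 6),Taxon 9)),Taxon 3).
The clade {Taxon 1, Taxon 2, Taxon 6, Taxon 9} is supported by IV: its derived state '1' occurs in exactly those taxa and in no other taxon (including the outgroup).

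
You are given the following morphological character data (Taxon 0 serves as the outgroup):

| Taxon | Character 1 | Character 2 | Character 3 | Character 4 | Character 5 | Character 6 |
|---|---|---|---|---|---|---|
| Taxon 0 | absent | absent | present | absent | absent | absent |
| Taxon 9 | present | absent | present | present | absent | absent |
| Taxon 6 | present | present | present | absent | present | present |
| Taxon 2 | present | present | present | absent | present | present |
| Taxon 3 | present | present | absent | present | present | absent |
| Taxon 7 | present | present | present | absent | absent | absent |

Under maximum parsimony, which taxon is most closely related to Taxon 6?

Taxon 2

Character polarity is set by the outgroup: the derived state is whichever differs from the outgroup's state, so for Character 3 the derived state is 'absent', and for the remaining characters it is 'present'.
All ingroup taxa share the derived state 'present' for Character 1; it defines the ingroup but does not resolve relationships within it.
Character 2 (derived state 'present') is shared by Taxon 2, Taxon 3, Taxon 6, and Taxon 7 — a synapomorphy uniting that clade.
Character 3: derived state 'absent' in Taxon 3 only — an autapomorphy, so it tells us nothing about relationships among taxa.
Character 4 groups Taxon 3 and Taxon 9, which is incompatible with the clades supported by the remaining characters; treating it as convergent (homoplasy) costs fewer steps than any alternative tree.
Character 5 (derived state 'present') is shared by Taxon 2, Taxon 3, and Taxon 6 — a synapomorphy uniting that clade.
Character 6 (derived state 'present') is shared by Taxon 2 and Taxon 6 — a synapomorphy uniting that clade.
Most parsimonious ingroup topology: (Taxon 9,(((Taxon 6,Taxon 2),Taxon 3),Taxon 7)).
Taxon 6 and Taxon 2 form a cherry on this tree, so they are sister taxa.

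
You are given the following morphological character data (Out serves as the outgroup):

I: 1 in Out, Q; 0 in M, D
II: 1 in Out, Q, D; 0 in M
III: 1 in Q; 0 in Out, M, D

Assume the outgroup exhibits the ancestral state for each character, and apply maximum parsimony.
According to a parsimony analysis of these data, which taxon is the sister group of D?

M

Character polarity is set by the outgroup: the derived state is whichever differs from the outgroup's state, so for I, II the derived state is '0', and for the remaining characters it is '1'.
I (derived state '0') is shared by D and M — a synapomorphy uniting that clade.
II: derived state '0' in M only — an autapomorphy, so it tells us nothing about relationships among taxa.
III (derived state '1') is unique to Q (autapomorphy; uninformative for grouping).
Most parsimonious ingroup topology: ((M,D),Q).
D and M form a cherry on this tree, so they are sister taxa.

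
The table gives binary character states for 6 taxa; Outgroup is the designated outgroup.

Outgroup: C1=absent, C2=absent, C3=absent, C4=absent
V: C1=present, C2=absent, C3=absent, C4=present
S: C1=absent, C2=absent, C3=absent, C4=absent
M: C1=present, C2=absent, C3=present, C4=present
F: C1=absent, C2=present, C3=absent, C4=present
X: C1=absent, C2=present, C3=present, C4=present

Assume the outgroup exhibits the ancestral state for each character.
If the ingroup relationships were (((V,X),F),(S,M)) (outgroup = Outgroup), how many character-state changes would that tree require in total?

Map each character onto (((V,X),F),(S,M)) (rooted by Outgroup) and count the minimum state changes it requires (Fitch parsimony):
C1: 2; C2: 2; C3: 2; C4: 2.
Total tree length = 8.

8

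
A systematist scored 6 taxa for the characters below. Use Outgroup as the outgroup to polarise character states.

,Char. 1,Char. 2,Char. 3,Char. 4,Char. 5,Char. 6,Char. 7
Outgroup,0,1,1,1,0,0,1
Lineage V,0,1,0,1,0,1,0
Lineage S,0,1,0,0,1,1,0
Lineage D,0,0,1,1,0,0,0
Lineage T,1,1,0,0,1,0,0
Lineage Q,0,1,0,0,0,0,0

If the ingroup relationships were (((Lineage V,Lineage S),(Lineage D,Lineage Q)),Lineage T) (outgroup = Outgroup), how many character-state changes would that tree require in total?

Map each character onto (((Lineage V,Lineage S),(Lineage D,Lineage Q)),Lineage T) (rooted by Outgroup) and count the minimum state changes it requires (Fitch parsimony):
Char. 1: 1; Char. 2: 1; Char. 3: 2; Char. 4: 3; Char. 5: 2; Char. 6: 1; Char. 7: 1.
Total tree length = 11.

11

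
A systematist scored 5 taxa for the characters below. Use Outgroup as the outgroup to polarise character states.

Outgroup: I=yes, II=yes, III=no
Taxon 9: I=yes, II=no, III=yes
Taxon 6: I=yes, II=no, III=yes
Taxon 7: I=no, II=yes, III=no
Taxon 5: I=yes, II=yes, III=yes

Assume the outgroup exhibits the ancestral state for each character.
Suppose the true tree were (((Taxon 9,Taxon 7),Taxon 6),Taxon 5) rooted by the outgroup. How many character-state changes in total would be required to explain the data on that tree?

Map each character onto (((Taxon 9,Taxon 7),Taxon 6),Taxon 5) (rooted by Outgroup) and count the minimum state changes it requires (Fitch parsimony):
I: 1; II: 2; III: 2.
Total tree length = 5.

5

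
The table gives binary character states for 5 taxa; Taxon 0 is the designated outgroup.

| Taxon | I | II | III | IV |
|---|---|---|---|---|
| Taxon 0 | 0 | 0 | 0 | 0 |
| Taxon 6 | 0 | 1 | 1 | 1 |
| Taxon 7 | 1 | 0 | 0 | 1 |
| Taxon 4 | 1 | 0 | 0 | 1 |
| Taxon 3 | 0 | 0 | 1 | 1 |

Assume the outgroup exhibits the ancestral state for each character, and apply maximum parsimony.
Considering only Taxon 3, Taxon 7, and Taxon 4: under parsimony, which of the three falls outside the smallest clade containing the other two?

The outgroup has state '0' for every character, so '1' is the derived state throughout.
I (derived state '1') is shared by Taxon 4 and Taxon 7 — a synapomorphy uniting that clade.
II (derived state '1') is unique to Taxon 6 (autapomorphy; uninformative for grouping).
III (derived state '1') is shared by Taxon 3 and Taxon 6 — a synapomorphy uniting that clade.
IV (derived state '1') is shared by all ingroup taxa — unites the whole ingroup.
Most parsimonious ingroup topology: ((Taxon 6,Taxon 3),(Taxon 7,Taxon 4)).
Taxon 7 and Taxon 4 share a more recent common ancestor with each other than either does with Taxon 3, so Taxon 3 is the least closely related of the three.

Taxon 3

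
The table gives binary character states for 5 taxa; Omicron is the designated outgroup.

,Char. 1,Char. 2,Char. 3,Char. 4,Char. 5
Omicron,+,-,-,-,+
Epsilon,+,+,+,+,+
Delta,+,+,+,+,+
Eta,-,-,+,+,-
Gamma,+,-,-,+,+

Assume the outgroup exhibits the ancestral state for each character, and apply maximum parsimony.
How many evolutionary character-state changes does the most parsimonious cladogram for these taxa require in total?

Character polarity is set by the outgroup: the derived state is whichever differs from the outgroup's state, so for Char. 1, Char. 5 the derived state is '-', and for the remaining characters it is '+'.
Char. 1: derived state '-' in Eta only — an autapomorphy, so it tells us nothing about relationships among taxa.
Only Delta and Epsilon show the derived state '+' for Char. 2, supporting them as a clade.
Char. 3: derived state '+' in Delta, Epsilon, and Eta only — synapomorphy for {Delta, Epsilon, Eta}.
All ingroup taxa share the derived state '+' for Char. 4; it defines the ingroup but does not resolve relationships within it.
Char. 5: derived state '-' in Eta only — an autapomorphy, so it tells us nothing about relationships among taxa.
Most parsimonious ingroup topology: (((Epsilon,Delta),Eta),Gamma).
Changes per character on this tree: Char. 1: 1; Char. 2: 1; Char. 3: 1; Char. 4: 1; Char. 5: 1.
Total = 5.

5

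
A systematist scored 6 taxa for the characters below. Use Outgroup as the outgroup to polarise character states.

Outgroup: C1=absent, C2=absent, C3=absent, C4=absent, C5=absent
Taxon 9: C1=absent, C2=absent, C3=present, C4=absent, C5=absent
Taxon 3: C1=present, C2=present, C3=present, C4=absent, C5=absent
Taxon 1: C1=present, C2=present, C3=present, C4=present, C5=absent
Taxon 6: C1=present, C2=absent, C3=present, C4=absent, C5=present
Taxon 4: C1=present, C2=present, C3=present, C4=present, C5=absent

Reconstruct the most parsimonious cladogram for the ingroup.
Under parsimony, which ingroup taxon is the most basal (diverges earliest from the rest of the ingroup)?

The outgroup has state 'absent' for every character, so 'present' is the derived state throughout.
C1 (derived state 'present') is shared by Taxon 1, Taxon 3, Taxon 4, and Taxon 6 — a synapomorphy uniting that clade.
Only Taxon 1, Taxon 3, and Taxon 4 show the derived state 'present' for C2, supporting them as a clade.
All ingroup taxa share the derived state 'present' for C3; it defines the ingroup but does not resolve relationships within it.
C4: derived state 'present' in Taxon 1 and Taxon 4 only — synapomorphy for {Taxon 1, Taxon 4}.
C5 (derived state 'present') is unique to Taxon 6 (autapomorphy; uninformative for grouping).
Most parsimonious ingroup topology: ((((Taxon 1,Taxon 4),Taxon 3),Taxon 6),Taxon 9).
Taxon 9 is sister to the clade containing all other ingroup taxa, so it is the earliest-diverging (most basal) ingroup lineage.

Taxon 9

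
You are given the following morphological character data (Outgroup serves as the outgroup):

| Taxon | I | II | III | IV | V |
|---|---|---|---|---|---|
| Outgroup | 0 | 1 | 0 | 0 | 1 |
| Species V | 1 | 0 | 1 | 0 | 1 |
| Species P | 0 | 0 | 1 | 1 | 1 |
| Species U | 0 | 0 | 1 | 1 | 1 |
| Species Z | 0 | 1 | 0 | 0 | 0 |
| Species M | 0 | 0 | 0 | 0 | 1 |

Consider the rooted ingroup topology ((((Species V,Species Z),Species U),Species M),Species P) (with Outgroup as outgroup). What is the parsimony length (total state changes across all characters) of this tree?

9

Map each character onto ((((Species V,Species Z),Species U),Species M),Species P) (rooted by Outgroup) and count the minimum state changes it requires (Fitch parsimony):
I: 1; II: 2; III: 3; IV: 2; V: 1.
Total tree length = 9.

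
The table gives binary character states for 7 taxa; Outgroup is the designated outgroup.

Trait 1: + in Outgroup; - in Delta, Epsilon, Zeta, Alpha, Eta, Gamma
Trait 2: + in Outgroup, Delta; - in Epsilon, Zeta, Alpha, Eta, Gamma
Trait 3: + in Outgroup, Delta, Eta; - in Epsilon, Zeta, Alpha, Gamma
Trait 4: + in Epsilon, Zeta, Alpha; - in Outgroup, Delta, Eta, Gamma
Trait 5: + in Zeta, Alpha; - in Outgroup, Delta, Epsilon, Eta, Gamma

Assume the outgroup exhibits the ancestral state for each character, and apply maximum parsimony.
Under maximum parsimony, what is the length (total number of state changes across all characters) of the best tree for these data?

5

Character polarity is set by the outgroup: the derived state is whichever differs from the outgroup's state, so for Trait 1, Trait 2, Trait 3 the derived state is '-', and for the remaining characters it is '+'.
All ingroup taxa share the derived state '-' for Trait 1; it defines the ingroup but does not resolve relationships within it.
Trait 2: derived state '-' in Alpha, Epsilon, Eta, Gamma, and Zeta only — synapomorphy for {Alpha, Epsilon, Eta, Gamma, Zeta}.
Trait 3: derived state '-' in Alpha, Epsilon, Gamma, and Zeta only — synapomorphy for {Alpha, Epsilon, Gamma, Zeta}.
Trait 4: derived state '+' in Alpha, Epsilon, and Zeta only — synapomorphy for {Alpha, Epsilon, Zeta}.
Only Alpha and Zeta show the derived state '+' for Trait 5, supporting them as a clade.
Most parsimonious ingroup topology: (Delta,(((Epsilon,(Zeta,Alpha)),Gamma),Eta)).
Changes per character on this tree: Trait 1: 1; Trait 2: 1; Trait 3: 1; Trait 4: 1; Trait 5: 1.
Total = 5.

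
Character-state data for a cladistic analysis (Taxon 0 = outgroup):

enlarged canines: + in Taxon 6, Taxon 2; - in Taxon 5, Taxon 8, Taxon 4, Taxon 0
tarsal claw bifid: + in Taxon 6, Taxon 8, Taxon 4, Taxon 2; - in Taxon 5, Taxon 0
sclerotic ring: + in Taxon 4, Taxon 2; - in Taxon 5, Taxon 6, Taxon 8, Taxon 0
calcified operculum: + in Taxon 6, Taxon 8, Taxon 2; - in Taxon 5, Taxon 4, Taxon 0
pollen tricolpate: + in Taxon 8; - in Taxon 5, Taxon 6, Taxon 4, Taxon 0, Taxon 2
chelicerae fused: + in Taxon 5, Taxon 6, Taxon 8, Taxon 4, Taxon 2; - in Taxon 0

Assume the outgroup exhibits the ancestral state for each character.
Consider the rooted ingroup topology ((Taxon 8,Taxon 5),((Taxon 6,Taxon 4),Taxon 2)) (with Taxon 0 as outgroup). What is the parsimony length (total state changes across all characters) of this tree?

Map each character onto ((Taxon 8,Taxon 5),((Taxon 6,Taxon 4),Taxon 2)) (rooted by Taxon 0) and count the minimum state changes it requires (Fitch parsimony):
enlarged canines: 2; tarsal claw bifid: 2; sclerotic ring: 2; calcified operculum: 3; pollen tricolpate: 1; chelicerae fused: 1.
Total tree length = 11.

11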